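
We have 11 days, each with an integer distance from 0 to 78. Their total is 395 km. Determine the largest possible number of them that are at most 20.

Each value at 20 or below falls at least 78 − 20 = 58 short of the ceiling 78.
The ceiling total is 11 × 78 = 858, and we need 395, so at most ⌊(858 − 395)/58⌋ = 7 can be that low.
k = 7 is achieved by 7 values at 20 and 4 at 78, total 452; lower one of the 78's by 57 (still > 20) to reach 395.

7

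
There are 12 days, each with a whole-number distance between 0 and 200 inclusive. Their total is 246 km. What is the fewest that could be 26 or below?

3

If only k of them are at most 26, the other 12 − k are at least 27, so the total is at least (12 − k)·27 + k·0.
This is ≤ 246, so (12 − k)·27 + 0k ≤ 246, which gives k ≥ 3.
Exactly 3 works: 3 values at 0 and 9 at 27 total 243; raise one of the low values by 3 (still ≤ 26) to hit 246.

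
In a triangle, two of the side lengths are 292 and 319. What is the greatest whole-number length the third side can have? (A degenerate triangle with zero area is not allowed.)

The third side must be less than 292 + 319 = 611.
The largest integer below 611 is 610.

610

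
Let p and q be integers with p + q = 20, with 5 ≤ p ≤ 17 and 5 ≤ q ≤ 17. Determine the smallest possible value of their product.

Since p + q is fixed, pushing one of them to its bound minimizes the product.
At the endpoint p = 5, q = 20 − 5 = 15, so pq = 5 × 15 = 75.

75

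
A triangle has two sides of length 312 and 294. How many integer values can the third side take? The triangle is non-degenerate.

587

The triangle inequality gives |312 − 294| < c < 312 + 294, i.e. 18 < c < 606.
So c can be any integer from 19 to 605: 587 values.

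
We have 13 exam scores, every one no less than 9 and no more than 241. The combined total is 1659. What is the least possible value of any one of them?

Minimizing one value means maximizing the remaining 12.
The other 12 can take up 12 × 241 = 2892 ≥ 1659 − 9, so one score can sit at its floor of 9.
Achievable: one at 9 and the other 12 totalling 1650, which fits since 12 × 9 ≤ 1650 ≤ 12 × 241.

9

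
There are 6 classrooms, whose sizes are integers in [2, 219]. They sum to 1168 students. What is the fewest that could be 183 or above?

3

Each value short of 183 is at most 182, costing at least 219 − 182 = 37 against the maximum total of 1314.
We can afford to lose at most 1314 − 1168 = 146, so at most ⌊146/37⌋ = 3 fall short, and at least 3 are ≥ 183.
Exactly 3 works: 3 values at 219 and 3 at 182 total 1203; lower one of the high values by 35 (still ≥ 183) to hit 1168.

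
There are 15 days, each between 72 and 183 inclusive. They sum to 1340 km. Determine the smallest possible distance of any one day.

72

To make one day as small as possible, make the other 14 as large as possible.
The other 14 can take up 14 × 183 = 2562 ≥ 1340 − 72, so one day can sit at its floor of 72.
Achievable: one at 72 and the other 14 totalling 1268, which fits since 14 × 72 ≤ 1268 ≤ 14 × 183.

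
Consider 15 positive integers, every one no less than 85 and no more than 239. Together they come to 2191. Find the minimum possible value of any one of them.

85

To make one integer as small as possible, make the other 14 as large as possible.
The other 14 can take up 14 × 239 = 3346 ≥ 2191 − 85, so one integer can sit at its floor of 85.
Achievable: one at 85 and the other 14 totalling 2106, which fits since 14 × 85 ≤ 2106 ≤ 14 × 239.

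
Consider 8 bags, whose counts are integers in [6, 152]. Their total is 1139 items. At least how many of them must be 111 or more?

If only k of them are at least 111, the other 8 − k are at most 110, so the total is at most k·152 + (8 − k)·110.
This must reach 1139, so k·152 + (8 − k)·110 ≥ 1139, giving k ≥ 7.
Exactly 7 works: 7 values at 152 and 1 at 110 total 1174; lower one of the high values by 35 (still ≥ 111) to hit 1139.

7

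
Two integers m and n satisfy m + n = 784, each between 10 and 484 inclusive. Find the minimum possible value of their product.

Since m + n is fixed, pushing one of them to its bound minimizes the product.
At the endpoint m = 300, n = 784 − 300 = 484, so mn = 300 × 484 = 145200.

145200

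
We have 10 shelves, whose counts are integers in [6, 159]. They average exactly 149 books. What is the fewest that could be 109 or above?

9

The total is 10 × 149 = 1490.
If only k of them are at least 109, the other 10 − k are at most 108, so the total is at most k·159 + (10 − k)·108.
This must reach 1490, so k·159 + (10 − k)·108 ≥ 1490, giving k ≥ 9.
Exactly 9 works: 9 values at 159 and 1 at 108 total 1539; lower one of the high values by 49 (still ≥ 109) to hit 1490.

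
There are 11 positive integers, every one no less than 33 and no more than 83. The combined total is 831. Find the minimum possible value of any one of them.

33

To make one integer as small as possible, make the other 10 as large as possible.
The other 10 can take up 10 × 83 = 830 ≥ 831 − 33, so one integer can sit at its floor of 33.
Achievable: one at 33 and the other 10 totalling 798, which fits since 10 × 33 ≤ 798 ≤ 10 × 83.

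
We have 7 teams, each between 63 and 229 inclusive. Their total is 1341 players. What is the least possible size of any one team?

63

Minimizing one value means maximizing the remaining 6.
The other 6 can take up 6 × 229 = 1374 ≥ 1341 − 63, so one team can sit at its floor of 63.
Achievable: one at 63 and the other 6 totalling 1278, which fits since 6 × 63 ≤ 1278 ≤ 6 × 229.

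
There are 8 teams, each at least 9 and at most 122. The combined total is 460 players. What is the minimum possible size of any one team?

9

Minimizing one value means maximizing the remaining 7.
The other 7 can take up 7 × 122 = 854 ≥ 460 − 9, so one team can sit at its floor of 9.
Achievable: one at 9 and the other 7 totalling 451, which fits since 7 × 9 ≤ 451 ≤ 7 × 122.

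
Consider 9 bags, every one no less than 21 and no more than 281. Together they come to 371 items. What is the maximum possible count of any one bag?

203

Maximizing one value means minimizing the remaining 8.
The other 8 contribute at least 8 × 21 = 168, leaving at most 371 − 168 = 203.
Since 203 ≤ 281, this is achievable: one at 203 and 8 at 21.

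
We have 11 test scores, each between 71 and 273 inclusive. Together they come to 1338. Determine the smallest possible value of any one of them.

Minimizing one value means maximizing the remaining 10.
The other 10 can take up 10 × 273 = 2730 ≥ 1338 − 71, so one score can sit at its floor of 71.
Achievable: one at 71 and the other 10 totalling 1267, which fits since 10 × 71 ≤ 1267 ≤ 10 × 273.

71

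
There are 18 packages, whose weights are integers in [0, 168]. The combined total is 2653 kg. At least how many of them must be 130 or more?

9

Suppose at most 18 − j of them reach 130; then j values are ≤ 129 and the rest ≤ 168.
The total is then ≤ 129·j + 168·(18 − j) = 3024 − 39j. For this to be ≥ 2653 we need j ≤ 9, so at least 18 − 9 = 9 must reach 130.
Exactly 9 works: 9 values at 168 and 9 at 129 total 2673; lower one of the high values by 20 (still ≥ 130) to hit 2653.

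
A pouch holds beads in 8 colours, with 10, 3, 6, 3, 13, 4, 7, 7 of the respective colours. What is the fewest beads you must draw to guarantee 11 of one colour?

In the worst case you take as many as possible of each colour without reaching 11: 10 + 3 + 6 + 3 + 10 + 4 + 7 + 7 = 50.
The next one must give 11 of some colour, so 50 + 1 = 51.

51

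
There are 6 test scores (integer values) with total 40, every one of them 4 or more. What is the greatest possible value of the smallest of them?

6

The 6 values sum to 40, so their minimum is at most ⌊40/6⌋ = 6.
Taking 2 copies of 6 and 4 copies of 7 gives exactly 40, so 6 is attained.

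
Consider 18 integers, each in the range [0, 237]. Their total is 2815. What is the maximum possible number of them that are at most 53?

7

Suppose k of them are at most 53. Those contribute at most 53 each and the rest at most 237 each.
So the total is at most 53k + 237(18 − k) = 4266 − 184k. This must still be ≥ 2815, so k ≤ 7.
k = 7 is achieved by 7 values at 53 and 11 at 237, total 2978; lower one of the 237's by 163 (still > 53) to reach 2815.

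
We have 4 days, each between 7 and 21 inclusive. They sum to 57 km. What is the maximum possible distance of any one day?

Maximizing one value means minimizing the remaining 3.
The other 3 contribute at least 3 × 7 = 21, leaving at most 57 − 21 = 36.
But each day is capped at 21, so the maximum is 21.
Achievable: one at 21 and the other 3 totalling 36, which fits since 3 × 7 ≤ 36 ≤ 3 × 21.

21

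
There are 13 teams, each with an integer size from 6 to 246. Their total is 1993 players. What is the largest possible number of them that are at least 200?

Suppose k of them are at least 200. Those contribute at least 200 each and the other 13 − k at least 6 each.
So the total is at least 200k + 6(13 − k) = 78 + 194k. This must be ≤ 1993, giving k ≤ 9.
k = 9 is achieved by 9 values at 200 and 4 at 6, total 1824; add 169 to one value (staying below 200) to reach 1993.

9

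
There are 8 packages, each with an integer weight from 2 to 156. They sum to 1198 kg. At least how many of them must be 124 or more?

7

If only k of them are at least 124, the other 8 − k are at most 123, so the total is at most k·156 + (8 − k)·123.
This must reach 1198, so k·156 + (8 − k)·123 ≥ 1198, giving k ≥ 7.
Exactly 7 works: 7 values at 156 and 1 at 123 total 1215; lower one of the high values by 17 (still ≥ 124) to hit 1198.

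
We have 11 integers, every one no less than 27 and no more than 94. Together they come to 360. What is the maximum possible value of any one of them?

Maximizing one value means minimizing the remaining 10.
The other 10 contribute at least 10 × 27 = 270, leaving at most 360 − 270 = 90.
Since 90 ≤ 94, this is achievable: one at 90 and 10 at 27.

90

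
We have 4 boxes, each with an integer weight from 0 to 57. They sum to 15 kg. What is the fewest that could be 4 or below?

1

Let j be the number exceeding 4. Then the total is ≥ 5·j + 0·(4 − j) = 0 + 5j.
So 5j ≤ 15 and j ≤ 3; hence at least 4 − 3 = 1 are ≤ 4.
Exactly 1 works: 1 value at 0 and 3 at 5 total 15.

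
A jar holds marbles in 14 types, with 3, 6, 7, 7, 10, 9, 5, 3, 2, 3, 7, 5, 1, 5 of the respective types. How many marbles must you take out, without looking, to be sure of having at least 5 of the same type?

In the worst case you take as many as possible of each type without reaching 5: 3 + 4 + 4 + 4 + 4 + 4 + 4 + 3 + 2 + 3 + 4 + 4 + 1 + 4 = 48.
The next one must give 5 of some type, so 48 + 1 = 49.

49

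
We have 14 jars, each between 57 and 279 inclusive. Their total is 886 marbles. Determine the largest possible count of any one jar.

145

To make one jar as large as possible, make the other 13 as small as possible.
The other 13 contribute at least 13 × 57 = 741, leaving at most 886 − 741 = 145.
Since 145 ≤ 279, this is achievable: one at 145 and 13 at 57.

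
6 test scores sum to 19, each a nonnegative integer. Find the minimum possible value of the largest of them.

If every one of the 6 were at most 3, the total would be at most 6 × 3 = 18 < 19.
Equality holds with 1 value of 4 and 5 values of 3.

4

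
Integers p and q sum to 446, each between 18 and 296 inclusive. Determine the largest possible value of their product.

pq = p(446 − p) is maximized when p is as near 446/2 as the bounds allow.
Taking p = 223 and q = 223 (both in [18, 296]) gives pq = 49729.

49729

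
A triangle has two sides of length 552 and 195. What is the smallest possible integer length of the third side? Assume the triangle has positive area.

358

The third side must exceed |552 − 195| = 357.
The smallest integer above 357 is 358.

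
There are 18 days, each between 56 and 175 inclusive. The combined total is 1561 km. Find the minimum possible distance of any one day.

To make one day as small as possible, make the other 17 as large as possible.
The other 17 can take up 17 × 175 = 2975 ≥ 1561 − 56, so one day can sit at its floor of 56.
Achievable: one at 56 and the other 17 totalling 1505, which fits since 17 × 56 ≤ 1505 ≤ 17 × 175.

56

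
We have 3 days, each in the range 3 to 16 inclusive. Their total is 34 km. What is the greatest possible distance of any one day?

Maximizing one value means minimizing the remaining 2.
The other 2 contribute at least 2 × 3 = 6, leaving at most 34 − 6 = 28.
But each day is capped at 16, so the maximum is 16.
Achievable: one at 16 and the other 2 totalling 18, which fits since 2 × 3 ≤ 18 ≤ 2 × 16.

16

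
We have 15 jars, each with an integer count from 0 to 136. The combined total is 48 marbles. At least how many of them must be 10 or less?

11

Each value above 10 is at least 11, contributing at least 11 − 0 = 11 above the floor 0.
The sum exceeds the floor total 0 by 48, so at most ⌊48/11⌋ = 4 exceed 10, and at least 11 are ≤ 10.
Exactly 11 works: 11 values at 0 and 4 at 11 total 44; raise one of the low values by 4 (still ≤ 10) to hit 48.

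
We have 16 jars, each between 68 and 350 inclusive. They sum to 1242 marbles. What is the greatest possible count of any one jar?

To make one jar as large as possible, make the other 15 as small as possible.
The other 15 contribute at least 15 × 68 = 1020, leaving at most 1242 − 1020 = 222.
Since 222 ≤ 350, this is achievable: one at 222 and 15 at 68.

222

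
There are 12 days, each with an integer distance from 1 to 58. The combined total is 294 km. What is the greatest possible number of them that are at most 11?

Each value at 11 or below falls at least 58 − 11 = 47 short of the ceiling 58.
The ceiling total is 12 × 58 = 696, and we need 294, so at most ⌊(696 − 294)/47⌋ = 8 can be that low.
k = 8 is achieved by 8 values at 11 and 4 at 58, total 320; lower one of the 58's by 26 (still > 11) to reach 294.

8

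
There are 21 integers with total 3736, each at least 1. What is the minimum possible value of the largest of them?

Some value must be at least ⌈3736/21⌉ = 178, since 21 × 177 = 3717 < 3736.
Equality holds with 19 values of 178 and 2 values of 177.

178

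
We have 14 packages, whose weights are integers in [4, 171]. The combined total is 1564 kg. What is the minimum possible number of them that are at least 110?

1

Suppose at most 14 − j of them reach 110; then j values are ≤ 109 and the rest ≤ 171.
The total is then ≤ 109·j + 171·(14 − j) = 2394 − 62j. For this to be ≥ 1564 we need j ≤ 13, so at least 14 − 13 = 1 must reach 110.
Exactly 1 works: 1 value at 171 and 13 at 109 total 1588; lower one of the high values by 24 (still ≥ 110) to hit 1564.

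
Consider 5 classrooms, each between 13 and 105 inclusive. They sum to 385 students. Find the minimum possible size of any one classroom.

13

Minimizing one value means maximizing the remaining 4.
The other 4 can take up 4 × 105 = 420 ≥ 385 − 13, so one classroom can sit at its floor of 13.
Achievable: one at 13 and the other 4 totalling 372, which fits since 4 × 13 ≤ 372 ≤ 4 × 105.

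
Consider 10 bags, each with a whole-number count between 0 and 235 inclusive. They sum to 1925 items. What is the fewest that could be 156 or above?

5

If only k of them are at least 156, the other 10 − k are at most 155, so the total is at most k·235 + (10 − k)·155.
This must reach 1925, so k·235 + (10 − k)·155 ≥ 1925, giving k ≥ 5.
Exactly 5 works: 5 values at 235 and 5 at 155 total 1950; lower one of the high values by 25 (still ≥ 156) to hit 1925.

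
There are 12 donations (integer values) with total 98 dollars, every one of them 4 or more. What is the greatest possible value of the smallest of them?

8

If every one of the 12 were at least 9, the total would be at least 12 × 9 = 108 > 98.
Equality holds with 10 values of 8 and 2 values of 9.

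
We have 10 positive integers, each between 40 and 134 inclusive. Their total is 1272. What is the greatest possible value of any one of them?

134

Maximizing one value means minimizing the remaining 9.
The other 9 contribute at least 9 × 40 = 360, leaving at most 1272 − 360 = 912.
But each integer is capped at 134, so the maximum is 134.
Achievable: one at 134 and the other 9 totalling 1138, which fits since 9 × 40 ≤ 1138 ≤ 9 × 134.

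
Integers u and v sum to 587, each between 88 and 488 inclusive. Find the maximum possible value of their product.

uv = u(587 − u) is maximized when u is as near 587/2 as the bounds allow.
Taking u = 293 and v = 294 (both in [88, 488]) gives uv = 86142.

86142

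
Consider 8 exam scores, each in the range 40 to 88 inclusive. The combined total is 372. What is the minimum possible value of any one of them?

Minimizing one value means maximizing the remaining 7.
The other 7 can take up 7 × 88 = 616 ≥ 372 − 40, so one score can sit at its floor of 40.
Achievable: one at 40 and the other 7 totalling 332, which fits since 7 × 40 ≤ 332 ≤ 7 × 88.

40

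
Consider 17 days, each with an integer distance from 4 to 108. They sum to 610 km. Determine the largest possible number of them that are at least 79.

7

If k of the values are ≥ 79, the total is ≥ 79k + 4(17 − k).
Setting 79k + 4(17 − k) ≤ 610 gives 75k ≤ 542, so k ≤ 7.
k = 7 is achieved by 7 values at 79 and 10 at 4, total 593; add 17 to one value (staying below 79) to reach 610.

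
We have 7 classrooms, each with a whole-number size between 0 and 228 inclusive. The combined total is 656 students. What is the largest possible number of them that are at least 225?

2

Suppose k of them are at least 225. Those contribute at least 225 each and the other 7 − k at least 0 each.
So the total is at least 225k + 0(7 − k) = 0 + 225k. This must be ≤ 656, giving k ≤ 2.
k = 2 is achieved by 2 values at 225 and 5 at 0, total 450; add 206 to one value (staying below 225) to reach 656.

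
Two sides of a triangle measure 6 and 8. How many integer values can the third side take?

11

The triangle inequality gives |6 − 8| < c < 6 + 8, i.e. 2 < c < 14.
So c can be any integer from 3 to 13: 11 values.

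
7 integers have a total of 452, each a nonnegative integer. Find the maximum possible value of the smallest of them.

If every one of the 7 were at least 65, the total would be at least 7 × 65 = 455 > 452.
Equality holds with 3 values of 64 and 4 values of 65.

64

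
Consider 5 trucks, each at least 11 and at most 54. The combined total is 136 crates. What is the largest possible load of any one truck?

54

Maximizing one value means minimizing the remaining 4.
The other 4 contribute at least 4 × 11 = 44, leaving at most 136 − 44 = 92.
But each truck is capped at 54, so the maximum is 54.
Achievable: one at 54 and the other 4 totalling 82, which fits since 4 × 11 ≤ 82 ≤ 4 × 54.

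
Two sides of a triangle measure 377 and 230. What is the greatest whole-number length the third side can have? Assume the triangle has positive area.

606

The third side must be less than 377 + 230 = 607.
The largest integer below 607 is 606.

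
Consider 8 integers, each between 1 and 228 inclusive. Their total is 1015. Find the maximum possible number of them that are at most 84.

5

Suppose k of them are at most 84. Those contribute at most 84 each and the rest at most 228 each.
So the total is at most 84k + 228(8 − k) = 1824 − 144k. This must still be ≥ 1015, so k ≤ 5.
k = 5 is achieved by 5 values at 84 and 3 at 228, total 1104; lower one of the 228's by 89 (still > 84) to reach 1015.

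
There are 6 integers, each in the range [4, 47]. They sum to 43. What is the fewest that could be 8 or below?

Let j be the number exceeding 8. Then the total is ≥ 9·j + 4·(6 − j) = 24 + 5j.
So 5j ≤ 19 and j ≤ 3; hence at least 6 − 3 = 3 are ≤ 8.
Exactly 3 works: 3 values at 4 and 3 at 9 total 39; raise one of the low values by 4 (still ≤ 8) to hit 43.

3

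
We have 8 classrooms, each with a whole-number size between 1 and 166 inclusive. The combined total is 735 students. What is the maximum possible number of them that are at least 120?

Suppose k of them are at least 120. Those contribute at least 120 each and the other 8 − k at least 1 each.
So the total is at least 120k + 1(8 − k) = 8 + 119k. This must be ≤ 735, giving k ≤ 6.
k = 6 is achieved by 6 values at 120 and 2 at 1, total 722; add 13 to one value (staying below 120) to reach 735.

6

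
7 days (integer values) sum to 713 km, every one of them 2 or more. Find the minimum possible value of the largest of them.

The 7 values sum to 713, so their maximum is at least ⌈713/7⌉ = 102.
Achievable: 6 of them at 102 and 1 at 101 total 713.

102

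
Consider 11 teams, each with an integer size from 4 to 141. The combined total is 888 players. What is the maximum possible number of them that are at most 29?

5

Suppose k of them are at most 29. Those contribute at most 29 each and the rest at most 141 each.
So the total is at most 29k + 141(11 − k) = 1551 − 112k. This must still be ≥ 888, so k ≤ 5.
k = 5 is achieved by 5 values at 29 and 6 at 141, total 991; lower one of the 141's by 103 (still > 29) to reach 888.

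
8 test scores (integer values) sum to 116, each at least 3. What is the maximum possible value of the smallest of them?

14

If every one of the 8 were at least 15, the total would be at least 8 × 15 = 120 > 116.
Taking 4 copies of 14 and 4 copies of 15 gives exactly 116, so 14 is attained.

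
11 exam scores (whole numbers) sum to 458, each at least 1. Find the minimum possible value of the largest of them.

Some value must be at least ⌈458/11⌉ = 42, since 11 × 41 = 451 < 458.
Taking 4 copies of 41 and 7 copies of 42 gives exactly 458, so 42 is attained.

42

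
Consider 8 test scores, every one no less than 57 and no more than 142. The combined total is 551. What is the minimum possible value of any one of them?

Minimizing one value means maximizing the remaining 7.
The other 7 can take up 7 × 142 = 994 ≥ 551 − 57, so one score can sit at its floor of 57.
Achievable: one at 57 and the other 7 totalling 494, which fits since 7 × 57 ≤ 494 ≤ 7 × 142.

57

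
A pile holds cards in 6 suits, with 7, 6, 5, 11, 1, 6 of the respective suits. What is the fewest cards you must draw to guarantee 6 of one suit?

In the worst case you take as many as possible of each suit without reaching 6: 5 + 5 + 5 + 5 + 1 + 5 = 26.
The next one must give 6 of some suit, so 26 + 1 = 27.

27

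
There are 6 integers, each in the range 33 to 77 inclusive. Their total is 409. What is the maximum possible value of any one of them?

To make one integer as large as possible, make the other 5 as small as possible.
The other 5 contribute at least 5 × 33 = 165, leaving at most 409 − 165 = 244.
But each integer is capped at 77, so the maximum is 77.
Achievable: one at 77 and the other 5 totalling 332, which fits since 5 × 33 ≤ 332 ≤ 5 × 77.

77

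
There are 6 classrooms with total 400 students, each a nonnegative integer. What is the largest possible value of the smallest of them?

The average is 400/6 < 67, so some value is ≤ 66.
Taking 2 copies of 66 and 4 copies of 67 gives exactly 400, so 66 is attained.

66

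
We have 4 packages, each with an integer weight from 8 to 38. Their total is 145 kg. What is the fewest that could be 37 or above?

1

If only k of them are at least 37, the other 4 − k are at most 36, so the total is at most k·38 + (4 − k)·36.
This must reach 145, so k·38 + (4 − k)·36 ≥ 145, giving k ≥ 1.
Exactly 1 works: 1 value at 38 and 3 at 36 total 146; lower one of the high values by 1 (still ≥ 37) to hit 145.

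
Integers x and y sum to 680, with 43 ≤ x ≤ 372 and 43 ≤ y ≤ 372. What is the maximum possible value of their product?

For a fixed sum, the product xy is largest when x and y are as close as possible.
Taking x = 340 and y = 340 (both in [43, 372]) gives xy = 115600.

115600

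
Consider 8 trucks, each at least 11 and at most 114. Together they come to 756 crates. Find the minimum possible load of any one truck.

11

Minimizing one value means maximizing the remaining 7.
The other 7 can take up 7 × 114 = 798 ≥ 756 − 11, so one truck can sit at its floor of 11.
Achievable: one at 11 and the other 7 totalling 745, which fits since 7 × 11 ≤ 745 ≤ 7 × 114.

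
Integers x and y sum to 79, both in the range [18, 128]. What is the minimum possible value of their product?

Since x + y is fixed, pushing one of them to its bound minimizes the product.
At the endpoint x = 18, y = 79 − 18 = 61, so xy = 18 × 61 = 1098.

1098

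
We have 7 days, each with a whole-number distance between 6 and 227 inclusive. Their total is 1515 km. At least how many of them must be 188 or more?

6

Each value short of 188 is at most 187, costing at least 227 − 187 = 40 against the maximum total of 1589.
We can afford to lose at most 1589 − 1515 = 74, so at most ⌊74/40⌋ = 1 fall short, and at least 6 are ≥ 188.
Exactly 6 works: 6 values at 227 and 1 at 187 total 1549; lower one of the high values by 34 (still ≥ 188) to hit 1515.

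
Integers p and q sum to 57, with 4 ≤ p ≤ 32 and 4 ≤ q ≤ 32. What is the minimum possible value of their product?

800

For a fixed sum, pq is smallest when p and q are as far apart as possible.
The extreme feasible split is p = 25, q = 32, giving pq = 800.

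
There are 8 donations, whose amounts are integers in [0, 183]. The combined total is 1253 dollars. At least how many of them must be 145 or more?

If only k of them are at least 145, the other 8 − k are at most 144, so the total is at most k·183 + (8 − k)·144.
This must reach 1253, so k·183 + (8 − k)·144 ≥ 1253, giving k ≥ 3.
Exactly 3 works: 3 values at 183 and 5 at 144 total 1269; lower one of the high values by 16 (still ≥ 145) to hit 1253.

3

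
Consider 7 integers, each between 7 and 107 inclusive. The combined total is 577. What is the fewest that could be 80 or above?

1

Suppose at most 7 − j of them reach 80; then j values are ≤ 79 and the rest ≤ 107.
The total is then ≤ 79·j + 107·(7 − j) = 749 − 28j. For this to be ≥ 577 we need j ≤ 6, so at least 7 − 6 = 1 must reach 80.
Exactly 1 works: 1 value at 107 and 6 at 79 total 581; lower one of the high values by 4 (still ≥ 80) to hit 577.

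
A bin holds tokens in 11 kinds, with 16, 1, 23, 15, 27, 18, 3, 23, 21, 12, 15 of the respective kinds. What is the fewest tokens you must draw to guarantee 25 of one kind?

172

In the worst case you take as many as possible of each kind without reaching 25: 16 + 1 + 23 + 15 + 24 + 18 + 3 + 23 + 21 + 12 + 15 = 171.
The next one must give 25 of some kind, so 171 + 1 = 172.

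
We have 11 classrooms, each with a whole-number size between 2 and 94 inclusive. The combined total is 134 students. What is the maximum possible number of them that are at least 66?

1

With k values at 66 or above and the rest at least 2, the sum is at least 22 + 64k.
Since the sum is 134, we need 64k ≤ 112, i.e. k ≤ 1.
k = 1 is achieved by 1 value at 66 and 10 at 2, total 86; add 48 to one value (staying below 66) to reach 134.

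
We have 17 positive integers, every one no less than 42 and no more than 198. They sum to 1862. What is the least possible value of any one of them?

42

To make one integer as small as possible, make the other 16 as large as possible.
The other 16 can take up 16 × 198 = 3168 ≥ 1862 − 42, so one integer can sit at its floor of 42.
Achievable: one at 42 and the other 16 totalling 1820, which fits since 16 × 42 ≤ 1820 ≤ 16 × 198.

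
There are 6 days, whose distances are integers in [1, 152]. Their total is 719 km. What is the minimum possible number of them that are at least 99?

3

Suppose at most 6 − j of them reach 99; then j values are ≤ 98 and the rest ≤ 152.
The total is then ≤ 98·j + 152·(6 − j) = 912 − 54j. For this to be ≥ 719 we need j ≤ 3, so at least 6 − 3 = 3 must reach 99.
Exactly 3 works: 3 values at 152 and 3 at 98 total 750; lower one of the high values by 31 (still ≥ 99) to hit 719.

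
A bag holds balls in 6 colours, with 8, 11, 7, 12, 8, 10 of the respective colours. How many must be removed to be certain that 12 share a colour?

In the worst case you take as many as possible of each colour without reaching 12: 8 + 11 + 7 + 11 + 8 + 10 = 55.
The next one must give 12 of some colour, so 55 + 1 = 56.

56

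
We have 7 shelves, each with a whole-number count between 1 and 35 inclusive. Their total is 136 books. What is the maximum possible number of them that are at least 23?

If k of the values are ≥ 23, the total is ≥ 23k + 1(7 − k).
Setting 23k + 1(7 − k) ≤ 136 gives 22k ≤ 129, so k ≤ 5.
k = 5 is achieved by 5 values at 23 and 2 at 1, total 117; add 19 to one value (staying below 23) to reach 136.

5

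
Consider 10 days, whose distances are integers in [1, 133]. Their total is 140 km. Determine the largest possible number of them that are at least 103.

If k of the values are ≥ 103, the total is ≥ 103k + 1(10 − k).
Setting 103k + 1(10 − k) ≤ 140 gives 102k ≤ 130, so k ≤ 1.
k = 1 is achieved by 1 value at 103 and 9 at 1, total 112; add 28 to one value (staying below 103) to reach 140.

1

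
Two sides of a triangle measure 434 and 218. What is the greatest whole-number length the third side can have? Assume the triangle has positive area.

651

The third side must be less than 434 + 218 = 652.
The largest integer below 652 is 651.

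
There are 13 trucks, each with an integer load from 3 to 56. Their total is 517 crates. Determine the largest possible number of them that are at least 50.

With k values at 50 or above and the rest at least 3, the sum is at least 39 + 47k.
Since the sum is 517, we need 47k ≤ 478, i.e. k ≤ 10.
k = 10 is achieved by 10 values at 50 and 3 at 3, total 509; add 8 to one value (staying below 50) to reach 517.

10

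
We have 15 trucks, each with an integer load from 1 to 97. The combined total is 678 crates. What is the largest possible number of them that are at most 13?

9

Suppose k of them are at most 13. Those contribute at most 13 each and the rest at most 97 each.
So the total is at most 13k + 97(15 − k) = 1455 − 84k. This must still be ≥ 678, so k ≤ 9.
k = 9 is achieved by 9 values at 13 and 6 at 97, total 699; lower one of the 97's by 21 (still > 13) to reach 678.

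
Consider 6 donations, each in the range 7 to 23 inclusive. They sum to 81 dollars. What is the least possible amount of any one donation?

7

Minimizing one value means maximizing the remaining 5.
The other 5 can take up 5 × 23 = 115 ≥ 81 − 7, so one donation can sit at its floor of 7.
Achievable: one at 7 and the other 5 totalling 74, which fits since 5 × 7 ≤ 74 ≤ 5 × 23.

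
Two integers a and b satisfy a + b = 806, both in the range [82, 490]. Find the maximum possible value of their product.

With a + b fixed, ab peaks when the two are closest together.
Taking a = 403 and b = 403 (both in [82, 490]) gives ab = 162409.

162409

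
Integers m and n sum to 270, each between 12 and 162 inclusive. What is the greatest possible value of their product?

With m + n fixed, mn peaks when the two are closest together.
Taking m = 135 and n = 135 (both in [12, 162]) gives mn = 18225.

18225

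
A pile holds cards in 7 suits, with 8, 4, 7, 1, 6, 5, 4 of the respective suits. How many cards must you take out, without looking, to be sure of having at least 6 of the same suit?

30

In the worst case you take as many as possible of each suit without reaching 6: 5 + 4 + 5 + 1 + 5 + 5 + 4 = 29.
The next one must give 6 of some suit, so 29 + 1 = 30.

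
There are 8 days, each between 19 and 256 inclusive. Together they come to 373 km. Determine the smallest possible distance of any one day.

19

To make one day as small as possible, make the other 7 as large as possible.
The other 7 can take up 7 × 256 = 1792 ≥ 373 − 19, so one day can sit at its floor of 19.
Achievable: one at 19 and the other 7 totalling 354, which fits since 7 × 19 ≤ 354 ≤ 7 × 256.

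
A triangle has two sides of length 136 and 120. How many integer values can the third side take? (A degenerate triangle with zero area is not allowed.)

239

The triangle inequality gives |136 − 120| < c < 136 + 120, i.e. 16 < c < 256.
So c can be any integer from 17 to 255: 239 values.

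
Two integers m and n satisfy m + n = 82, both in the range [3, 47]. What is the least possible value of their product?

1645

For a fixed sum, mn is smallest when m and n are as far apart as possible.
At the endpoint m = 35, n = 82 − 35 = 47, so mn = 35 × 47 = 1645.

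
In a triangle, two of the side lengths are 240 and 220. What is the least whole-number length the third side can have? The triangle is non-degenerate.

21

The third side must exceed |240 − 220| = 20.
The smallest integer above 20 is 21.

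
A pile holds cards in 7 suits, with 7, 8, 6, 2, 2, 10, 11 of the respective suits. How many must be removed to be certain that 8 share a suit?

39

In the worst case you take as many as possible of each suit without reaching 8: 7 + 7 + 6 + 2 + 2 + 7 + 7 = 38.
The next one must give 8 of some suit, so 38 + 1 = 39.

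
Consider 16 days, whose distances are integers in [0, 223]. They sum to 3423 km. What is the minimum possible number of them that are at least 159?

14

If only k of them are at least 159, the other 16 − k are at most 158, so the total is at most k·223 + (16 − k)·158.
This must reach 3423, so k·223 + (16 − k)·158 ≥ 3423, giving k ≥ 14.
Exactly 14 works: 14 values at 223 and 2 at 158 total 3438; lower one of the high values by 15 (still ≥ 159) to hit 3423.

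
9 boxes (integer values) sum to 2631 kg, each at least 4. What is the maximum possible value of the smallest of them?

The 9 values sum to 2631, so their minimum is at most ⌊2631/9⌋ = 292.
Achievable: 6 of them at 292 and 3 at 293 total 2631.

292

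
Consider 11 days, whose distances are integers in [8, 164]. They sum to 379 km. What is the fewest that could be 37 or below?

Let j be the number exceeding 37. Then the total is ≥ 38·j + 8·(11 − j) = 88 + 30j.
So 30j ≤ 291 and j ≤ 9; hence at least 11 − 9 = 2 are ≤ 37.
Exactly 2 works: 2 values at 8 and 9 at 38 total 358; raise one of the low values by 21 (still ≤ 37) to hit 379.

2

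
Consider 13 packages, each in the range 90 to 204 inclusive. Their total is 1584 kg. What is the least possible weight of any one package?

90

Minimizing one value means maximizing the remaining 12.
The other 12 can take up 12 × 204 = 2448 ≥ 1584 − 90, so one package can sit at its floor of 90.
Achievable: one at 90 and the other 12 totalling 1494, which fits since 12 × 90 ≤ 1494 ≤ 12 × 204.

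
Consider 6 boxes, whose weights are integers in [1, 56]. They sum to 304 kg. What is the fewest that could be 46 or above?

If only k of them are at least 46, the other 6 − k are at most 45, so the total is at most k·56 + (6 − k)·45.
This must reach 304, so k·56 + (6 − k)·45 ≥ 304, giving k ≥ 4.
Exactly 4 works: 4 values at 56 and 2 at 45 total 314; lower one of the high values by 10 (still ≥ 46) to hit 304.

4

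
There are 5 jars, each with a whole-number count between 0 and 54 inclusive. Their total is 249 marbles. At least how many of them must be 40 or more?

4

Each value short of 40 is at most 39, costing at least 54 − 39 = 15 against the maximum total of 270.
We can afford to lose at most 270 − 249 = 21, so at most ⌊21/15⌋ = 1 fall short, and at least 4 are ≥ 40.
Exactly 4 works: 4 values at 54 and 1 at 39 total 255; lower one of the high values by 6 (still ≥ 40) to hit 249.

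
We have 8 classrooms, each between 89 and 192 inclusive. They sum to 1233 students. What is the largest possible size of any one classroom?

192

Maximizing one value means minimizing the remaining 7.
The other 7 contribute at least 7 × 89 = 623, leaving at most 1233 − 623 = 610.
But each classroom is capped at 192, so the maximum is 192.
Achievable: one at 192 and the other 7 totalling 1041, which fits since 7 × 89 ≤ 1041 ≤ 7 × 192.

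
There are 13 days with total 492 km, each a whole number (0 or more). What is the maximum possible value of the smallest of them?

If every one of the 13 were at least 38, the total would be at least 13 × 38 = 494 > 492.
Taking 2 copies of 37 and 11 copies of 38 gives exactly 492, so 37 is attained.

37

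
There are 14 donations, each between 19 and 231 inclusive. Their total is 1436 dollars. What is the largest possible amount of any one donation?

To make one donation as large as possible, make the other 13 as small as possible.
The other 13 contribute at least 13 × 19 = 247, leaving at most 1436 − 247 = 1189.
But each donation is capped at 231, so the maximum is 231.
Achievable: one at 231 and the other 13 totalling 1205, which fits since 13 × 19 ≤ 1205 ≤ 13 × 231.

231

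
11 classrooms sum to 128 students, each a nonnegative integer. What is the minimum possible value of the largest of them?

If every one of the 11 were at most 11, the total would be at most 11 × 11 = 121 < 128.
Taking 4 copies of 11 and 7 copies of 12 gives exactly 128, so 12 is attained.

12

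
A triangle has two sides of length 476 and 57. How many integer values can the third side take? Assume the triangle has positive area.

The triangle inequality gives |476 − 57| < c < 476 + 57, i.e. 419 < c < 533.
So c can be any integer from 420 to 532: 113 values.

113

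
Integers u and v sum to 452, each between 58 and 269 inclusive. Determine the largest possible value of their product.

For a fixed sum, the product uv is largest when u and v are as close as possible.
Taking u = 226 and v = 226 (both in [58, 269]) gives uv = 51076.

51076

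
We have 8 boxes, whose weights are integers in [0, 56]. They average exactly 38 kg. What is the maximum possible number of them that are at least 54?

The total is 8 × 38 = 304.
With k values at 54 or above and the rest at least 0, the sum is at least 0 + 54k.
Since the sum is 304, we need 54k ≤ 304, i.e. k ≤ 5.
k = 5 is achieved by 5 values at 54 and 3 at 0, total 270; add 34 to one value (staying below 54) to reach 304.

5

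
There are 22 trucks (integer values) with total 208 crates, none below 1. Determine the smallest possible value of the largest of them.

10

Some value must be at least ⌈208/22⌉ = 10, since 22 × 9 = 198 < 208.
Taking 12 copies of 9 and 10 copies of 10 gives exactly 208, so 10 is attained.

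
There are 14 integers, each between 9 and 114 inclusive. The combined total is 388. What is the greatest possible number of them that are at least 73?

Suppose k of them are at least 73. Those contribute at least 73 each and the other 14 − k at least 9 each.
So the total is at least 73k + 9(14 − k) = 126 + 64k. This must be ≤ 388, giving k ≤ 4.
k = 4 is achieved by 4 values at 73 and 10 at 9, total 382; add 6 to one value (staying below 73) to reach 388.

4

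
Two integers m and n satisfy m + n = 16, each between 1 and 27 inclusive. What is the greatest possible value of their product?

64

For a fixed sum, the product mn is largest when m and n are as close as possible.
Taking m = 8 and n = 8 (both in [1, 27]) gives mn = 64.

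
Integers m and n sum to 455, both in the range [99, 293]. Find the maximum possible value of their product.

mn = m(455 − m) is maximized when m is as near 455/2 as the bounds allow.
Taking m = 227 and n = 228 (both in [99, 293]) gives mn = 51756.

51756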